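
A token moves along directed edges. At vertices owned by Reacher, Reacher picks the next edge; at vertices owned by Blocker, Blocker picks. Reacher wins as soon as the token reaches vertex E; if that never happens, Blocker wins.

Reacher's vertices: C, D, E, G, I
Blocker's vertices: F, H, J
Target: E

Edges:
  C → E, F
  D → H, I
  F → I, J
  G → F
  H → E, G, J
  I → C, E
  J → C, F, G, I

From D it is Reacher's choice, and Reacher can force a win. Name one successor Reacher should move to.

I

A0 = {E}
A1: add {C, I} — C (Reacher) has C→E; I (Reacher) has I→E.
A2: add {D} — D (Reacher) has D→I.
A3 = A2; e.g. F (Blocker) can still go to J. Fixed point.
From D, successor I is in the attractor (rank 1); the other successor H is not.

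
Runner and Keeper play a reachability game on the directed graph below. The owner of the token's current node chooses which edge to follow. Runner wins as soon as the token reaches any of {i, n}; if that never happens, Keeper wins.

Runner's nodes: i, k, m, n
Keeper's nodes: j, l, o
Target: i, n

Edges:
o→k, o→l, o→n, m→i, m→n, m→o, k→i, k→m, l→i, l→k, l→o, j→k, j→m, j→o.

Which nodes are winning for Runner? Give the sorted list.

A0 = {i, n}
A1: add {k, m} — k (Runner) has k→i; m (Runner) has m→i.
A2 = A1; e.g. j (Keeper) can still go to o. Fixed point.
Runner's winning region = {i, k, m, n}.

i, k, m, n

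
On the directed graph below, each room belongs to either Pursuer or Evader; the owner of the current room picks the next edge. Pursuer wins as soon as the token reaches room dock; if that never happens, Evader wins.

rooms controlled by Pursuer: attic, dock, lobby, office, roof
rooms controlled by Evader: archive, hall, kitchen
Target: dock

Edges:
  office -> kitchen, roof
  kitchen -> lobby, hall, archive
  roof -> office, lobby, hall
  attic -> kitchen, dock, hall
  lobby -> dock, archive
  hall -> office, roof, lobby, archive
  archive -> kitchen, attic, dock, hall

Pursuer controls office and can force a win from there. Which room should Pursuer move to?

A0 = {dock}
A1: add {attic, lobby} — attic (Pursuer) has attic→dock; lobby (Pursuer) has lobby→dock.
A2: add {roof} — roof (Pursuer) has roof→lobby.
A3: add {office} — office (Pursuer) has office→roof.
A4 = A3; e.g. kitchen (Evader) can still go to hall. Fixed point.
From office, successor roof is in the attractor (rank 2); the other successor kitchen is not.

roof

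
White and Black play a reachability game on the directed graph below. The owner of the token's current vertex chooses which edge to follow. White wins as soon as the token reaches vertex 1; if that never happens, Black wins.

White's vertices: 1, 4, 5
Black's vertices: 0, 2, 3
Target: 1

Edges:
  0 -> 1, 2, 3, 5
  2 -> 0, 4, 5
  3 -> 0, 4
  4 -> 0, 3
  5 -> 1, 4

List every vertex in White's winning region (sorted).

A0 = {1}
A1: add {5} — 5 (White) has 5→1.
A2 = A1; e.g. 0 (Black) can still go to 2. Fixed point.
White's winning region = {1, 5}.

1, 5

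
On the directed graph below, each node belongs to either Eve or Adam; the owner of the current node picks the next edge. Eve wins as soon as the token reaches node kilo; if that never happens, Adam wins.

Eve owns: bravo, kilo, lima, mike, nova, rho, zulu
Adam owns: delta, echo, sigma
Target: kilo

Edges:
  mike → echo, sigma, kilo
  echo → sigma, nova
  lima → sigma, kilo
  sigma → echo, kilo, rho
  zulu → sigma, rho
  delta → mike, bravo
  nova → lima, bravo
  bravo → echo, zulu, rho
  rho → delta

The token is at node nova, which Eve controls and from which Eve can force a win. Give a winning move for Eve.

A0 = {kilo}
A1: add {lima, mike} — mike (Eve) has mike→kilo; lima (Eve) has lima→kilo.
A2: add {nova} — nova (Eve) has nova→lima.
A3 = A2; e.g. echo (Adam) can still go to sigma. Fixed point.
From nova, successor lima is in the attractor (rank 1); the other successor bravo is not.

lima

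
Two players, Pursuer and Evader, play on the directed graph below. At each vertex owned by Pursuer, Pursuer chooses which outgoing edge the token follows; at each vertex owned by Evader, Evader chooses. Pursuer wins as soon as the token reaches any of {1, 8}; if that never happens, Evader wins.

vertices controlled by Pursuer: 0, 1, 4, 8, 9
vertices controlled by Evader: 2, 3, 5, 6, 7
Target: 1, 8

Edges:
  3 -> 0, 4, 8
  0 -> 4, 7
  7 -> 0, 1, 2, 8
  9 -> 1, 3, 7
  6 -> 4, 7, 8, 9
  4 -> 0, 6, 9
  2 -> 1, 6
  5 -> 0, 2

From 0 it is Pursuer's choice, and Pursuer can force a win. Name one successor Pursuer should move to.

4

A0 = {1, 8}
A1: add {9} — 9 (Pursuer) has 9→1.
A2: add {4} — 4 (Pursuer) has 4→9.
A3: add {0} — 0 (Pursuer) has 0→4.
A4: add {3} — 3 (Evader): all of {0, 4, 8} already in.
A5 = A4; e.g. 2 (Evader) can still go to 6. Fixed point.
From 0, successor 4 is in the attractor (rank 2); the other successor 7 is not.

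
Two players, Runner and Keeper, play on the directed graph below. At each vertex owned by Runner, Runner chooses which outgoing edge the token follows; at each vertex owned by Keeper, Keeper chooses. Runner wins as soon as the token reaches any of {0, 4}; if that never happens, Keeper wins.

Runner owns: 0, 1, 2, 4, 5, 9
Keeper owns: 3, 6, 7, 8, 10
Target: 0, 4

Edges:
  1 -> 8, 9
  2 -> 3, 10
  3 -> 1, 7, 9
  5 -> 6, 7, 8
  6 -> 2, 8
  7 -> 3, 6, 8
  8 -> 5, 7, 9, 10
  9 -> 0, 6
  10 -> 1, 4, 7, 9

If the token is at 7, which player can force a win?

Keeper

A0 = {0, 4}
A1: add {9} — 9 (Runner) has 9→0.
A2: add {1} — 1 (Runner) has 1→9.
A3 = A2; e.g. 2 (Runner) has no edge into A2. Fixed point.
7 never enters the attractor, so Keeper can avoid the target forever.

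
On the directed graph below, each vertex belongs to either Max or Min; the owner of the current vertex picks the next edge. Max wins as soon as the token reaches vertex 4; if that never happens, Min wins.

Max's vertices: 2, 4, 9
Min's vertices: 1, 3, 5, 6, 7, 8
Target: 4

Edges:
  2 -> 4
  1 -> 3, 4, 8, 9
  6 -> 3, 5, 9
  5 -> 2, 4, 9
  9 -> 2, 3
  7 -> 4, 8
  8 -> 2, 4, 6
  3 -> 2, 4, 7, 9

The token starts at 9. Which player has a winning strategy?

A0 = {4}
A1: add {2} — 2 (Max) has 2→4.
A2: add {9} — 9 (Max) has 9→2.
9 ∈ A2, so Max can force the target.

Max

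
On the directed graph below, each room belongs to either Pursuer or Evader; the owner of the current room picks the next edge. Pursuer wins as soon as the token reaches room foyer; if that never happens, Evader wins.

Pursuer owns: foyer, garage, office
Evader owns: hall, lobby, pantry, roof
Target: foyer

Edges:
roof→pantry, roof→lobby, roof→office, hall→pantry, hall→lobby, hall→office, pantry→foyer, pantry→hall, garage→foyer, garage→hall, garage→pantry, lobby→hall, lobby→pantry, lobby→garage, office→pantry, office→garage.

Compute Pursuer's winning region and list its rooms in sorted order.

foyer, garage, office

A0 = {foyer}
A1: add {garage} — garage (Pursuer) has garage→foyer.
A2: add {office} — office (Pursuer) has office→garage.
A3 = A2; e.g. roof (Evader) can still go to pantry. Fixed point.
Pursuer's winning region = {foyer, garage, office}.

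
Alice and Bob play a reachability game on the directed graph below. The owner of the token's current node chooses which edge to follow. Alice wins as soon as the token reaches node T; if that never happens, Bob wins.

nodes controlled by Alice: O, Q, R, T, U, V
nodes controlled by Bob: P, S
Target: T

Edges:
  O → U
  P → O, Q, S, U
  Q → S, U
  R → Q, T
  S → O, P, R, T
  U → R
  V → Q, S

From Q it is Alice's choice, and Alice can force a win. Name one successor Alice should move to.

A0 = {T}
A1: add {R} — R (Alice) has R→T.
A2: add {U} — U (Alice) has U→R.
A3: add {O, Q} — O (Alice) has O→U; Q (Alice) has Q→U.
A4: add {V} — V (Alice) has V→Q.
A5 = A4; e.g. P (Bob) can still go to S. Fixed point.
From Q, successor U is in the attractor (rank 2); the other successor S is not.

U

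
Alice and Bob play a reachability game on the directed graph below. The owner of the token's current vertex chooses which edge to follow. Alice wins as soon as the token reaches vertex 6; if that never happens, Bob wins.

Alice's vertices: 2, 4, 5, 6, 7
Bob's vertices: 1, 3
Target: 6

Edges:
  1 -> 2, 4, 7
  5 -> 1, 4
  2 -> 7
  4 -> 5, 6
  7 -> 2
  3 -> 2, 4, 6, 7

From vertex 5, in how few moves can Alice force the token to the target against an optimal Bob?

A0 = {6}
A1: add {4} — 4 (Alice) has 4→6.
A2: add {5} — 5 (Alice) has 5→4.
A3 = A2; e.g. 1 (Bob) can still go to 2. Fixed point.
5 enters the attractor at level 2, so Alice can force the target in 2 moves from there.

2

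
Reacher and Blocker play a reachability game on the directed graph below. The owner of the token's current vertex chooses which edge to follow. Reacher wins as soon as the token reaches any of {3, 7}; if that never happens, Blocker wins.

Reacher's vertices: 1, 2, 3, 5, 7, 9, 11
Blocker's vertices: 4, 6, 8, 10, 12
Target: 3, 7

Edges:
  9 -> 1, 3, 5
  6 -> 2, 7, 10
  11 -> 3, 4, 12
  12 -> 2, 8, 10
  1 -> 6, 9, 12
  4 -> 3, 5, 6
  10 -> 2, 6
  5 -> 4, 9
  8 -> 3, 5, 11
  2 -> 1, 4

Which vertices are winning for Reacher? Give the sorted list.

A0 = {3, 7}
A1: add {9, 11} — 9 (Reacher) has 9→3; 11 (Reacher) has 11→3.
A2: add {1, 5} — 1 (Reacher) has 1→9; 5 (Reacher) has 5→9.
A3: add {2, 8} — 2 (Reacher) has 2→1; 8 (Blocker): all of {3, 5, 11} already in.
A4 = A3; e.g. 4 (Blocker) can still go to 6. Fixed point.
Reacher's winning region = {1, 2, 3, 5, 7, 8, 9, 11}.

1, 2, 3, 5, 7, 8, 9, 11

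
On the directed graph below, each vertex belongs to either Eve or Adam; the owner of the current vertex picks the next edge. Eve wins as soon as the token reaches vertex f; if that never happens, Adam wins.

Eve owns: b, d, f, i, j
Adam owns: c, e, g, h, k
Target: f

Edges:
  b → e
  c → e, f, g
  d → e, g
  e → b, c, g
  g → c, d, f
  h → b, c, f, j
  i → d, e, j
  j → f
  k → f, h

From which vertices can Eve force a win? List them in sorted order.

f, i, j

A0 = {f}
A1: add {j} — j (Eve) has j→f.
A2: add {i} — i (Eve) has i→j.
A3 = A2; e.g. b (Eve) has no edge into A2. Fixed point.
Eve's winning region = {f, i, j}.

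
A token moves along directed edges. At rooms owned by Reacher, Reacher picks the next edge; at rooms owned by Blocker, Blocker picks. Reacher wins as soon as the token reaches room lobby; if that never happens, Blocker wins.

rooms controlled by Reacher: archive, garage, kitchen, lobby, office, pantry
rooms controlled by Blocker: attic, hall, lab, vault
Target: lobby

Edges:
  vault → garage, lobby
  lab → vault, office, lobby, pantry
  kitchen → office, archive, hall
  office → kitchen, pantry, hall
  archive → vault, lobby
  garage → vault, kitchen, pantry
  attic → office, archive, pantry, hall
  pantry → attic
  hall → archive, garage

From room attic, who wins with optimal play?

Blocker

A0 = {lobby}
A1: add {archive} — archive (Reacher) has archive→lobby.
A2: add {kitchen} — kitchen (Reacher) has kitchen→archive.
A3: add {garage, office} — office (Reacher) has office→kitchen; garage (Reacher) has garage→kitchen.
A4: add {hall, vault} — vault (Blocker): all of {garage, lobby} already in; hall (Blocker): all of {archive, garage} already in.
A5 = A4; e.g. lab (Blocker) can still go to pantry. Fixed point.
attic never enters the attractor, so Blocker can avoid the target forever.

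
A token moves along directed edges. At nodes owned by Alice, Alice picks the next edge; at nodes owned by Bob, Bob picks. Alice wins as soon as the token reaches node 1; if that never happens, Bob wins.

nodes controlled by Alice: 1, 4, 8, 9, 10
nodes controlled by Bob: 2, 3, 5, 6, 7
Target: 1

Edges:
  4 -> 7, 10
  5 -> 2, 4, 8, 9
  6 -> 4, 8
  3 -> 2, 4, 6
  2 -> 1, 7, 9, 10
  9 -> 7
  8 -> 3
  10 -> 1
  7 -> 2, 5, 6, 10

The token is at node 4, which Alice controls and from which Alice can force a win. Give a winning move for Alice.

10

A0 = {1}
A1: add {10} — 10 (Alice) has 10→1.
A2: add {4} — 4 (Alice) has 4→10.
A3 = A2; e.g. 2 (Bob) can still go to 7. Fixed point.
From 4, successor 10 is in the attractor (rank 1); the other successor 7 is not.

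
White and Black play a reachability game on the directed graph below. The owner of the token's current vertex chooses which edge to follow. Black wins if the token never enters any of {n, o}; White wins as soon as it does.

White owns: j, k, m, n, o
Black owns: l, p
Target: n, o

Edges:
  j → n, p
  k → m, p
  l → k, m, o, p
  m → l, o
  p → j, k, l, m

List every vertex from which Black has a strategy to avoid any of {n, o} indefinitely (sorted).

l, p

A0 = {n, o}
A1: add {j, m} — j (White) has j→n; m (White) has m→o.
A2: add {k} — k (White) has k→m.
A3 = A2; e.g. l (Black) can still go to p. Fixed point.
White's attractor = {j, k, m, n, o}; Black avoids the target exactly from the complement.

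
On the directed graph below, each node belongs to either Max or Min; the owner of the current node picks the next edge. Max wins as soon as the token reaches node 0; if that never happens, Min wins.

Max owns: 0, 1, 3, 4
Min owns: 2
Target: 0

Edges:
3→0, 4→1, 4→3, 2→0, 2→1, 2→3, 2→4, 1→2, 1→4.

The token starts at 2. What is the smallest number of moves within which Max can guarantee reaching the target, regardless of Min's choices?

4

A0 = {0}
A1: add {3} — 3 (Max) has 3→0.
A2: add {4} — 4 (Max) has 4→3.
A3: add {1} — 1 (Max) has 1→4.
A4: add {2} — 2 (Min): all of {0, 1, 3, 4} already in.
A4 = all vertices. Fixed point.
2 enters the attractor at level 4, so Max can force the target in 4 moves from there.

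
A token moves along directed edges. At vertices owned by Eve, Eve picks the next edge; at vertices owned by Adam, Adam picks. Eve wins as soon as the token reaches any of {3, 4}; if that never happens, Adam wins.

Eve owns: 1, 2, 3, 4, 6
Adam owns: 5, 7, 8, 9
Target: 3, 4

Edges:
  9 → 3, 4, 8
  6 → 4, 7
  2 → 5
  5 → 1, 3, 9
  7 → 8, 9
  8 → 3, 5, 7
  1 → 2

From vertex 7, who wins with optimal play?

A0 = {3, 4}
A1: add {6} — 6 (Eve) has 6→4.
A2 = A1; e.g. 1 (Eve) has no edge into A1. Fixed point.
7 never enters the attractor, so Adam can avoid the target forever.

Adam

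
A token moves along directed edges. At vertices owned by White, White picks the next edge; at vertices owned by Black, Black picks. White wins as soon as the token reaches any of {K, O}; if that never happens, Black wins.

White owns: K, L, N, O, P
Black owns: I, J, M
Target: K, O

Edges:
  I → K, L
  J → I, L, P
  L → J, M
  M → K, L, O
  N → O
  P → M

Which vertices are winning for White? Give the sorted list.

K, N, O

A0 = {K, O}
A1: add {N} — N (White) has N→O.
A2 = A1; e.g. I (Black) can still go to L. Fixed point.
White's winning region = {K, N, O}.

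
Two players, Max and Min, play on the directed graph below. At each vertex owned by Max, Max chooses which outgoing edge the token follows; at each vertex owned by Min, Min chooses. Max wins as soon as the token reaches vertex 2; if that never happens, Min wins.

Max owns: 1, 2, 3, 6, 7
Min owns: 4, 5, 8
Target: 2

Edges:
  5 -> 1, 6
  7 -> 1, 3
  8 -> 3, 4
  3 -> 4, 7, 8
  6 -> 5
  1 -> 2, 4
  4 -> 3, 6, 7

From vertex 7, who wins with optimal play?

Max

A0 = {2}
A1: add {1} — 1 (Max) has 1→2.
A2: add {7} — 7 (Max) has 7→1.
7 ∈ A2, so Max can force the target.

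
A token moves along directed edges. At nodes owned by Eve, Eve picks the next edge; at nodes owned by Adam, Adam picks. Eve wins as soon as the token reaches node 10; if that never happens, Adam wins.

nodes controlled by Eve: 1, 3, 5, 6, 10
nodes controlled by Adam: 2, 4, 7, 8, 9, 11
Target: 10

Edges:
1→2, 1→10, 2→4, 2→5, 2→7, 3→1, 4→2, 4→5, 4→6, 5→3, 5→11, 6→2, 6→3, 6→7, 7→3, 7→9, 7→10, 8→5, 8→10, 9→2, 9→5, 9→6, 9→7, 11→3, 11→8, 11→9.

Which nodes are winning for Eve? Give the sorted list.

A0 = {10}
A1: add {1} — 1 (Eve) has 1→10.
A2: add {3} — 3 (Eve) has 3→1.
A3: add {5, 6} — 5 (Eve) has 5→3; 6 (Eve) has 6→3.
A4: add {8} — 8 (Adam): all of {5, 10} already in.
A5 = A4; e.g. 2 (Adam) can still go to 4. Fixed point.
Eve's winning region = {1, 3, 5, 6, 8, 10}.

1, 3, 5, 6, 8, 10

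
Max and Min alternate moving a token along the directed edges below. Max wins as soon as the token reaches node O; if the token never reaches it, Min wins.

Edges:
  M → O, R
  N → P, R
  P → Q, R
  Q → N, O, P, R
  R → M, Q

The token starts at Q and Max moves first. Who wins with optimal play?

Max

Track states (vertex, player-to-move).
A0 = {(O,Max), (O,Min)}
A1: add {(M,Max), (Q,Max)}.
(Q,Max) ∈ A1 ⇒ Max forces the target.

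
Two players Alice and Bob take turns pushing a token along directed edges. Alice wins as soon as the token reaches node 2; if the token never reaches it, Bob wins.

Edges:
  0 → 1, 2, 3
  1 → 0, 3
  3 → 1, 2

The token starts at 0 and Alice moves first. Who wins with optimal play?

Track states (vertex, player-to-move).
A0 = {(2,Alice), (2,Bob)}
A1: add {(0,Alice), (3,Alice)}.
(0,Alice) ∈ A1 ⇒ Alice forces the target.

Alice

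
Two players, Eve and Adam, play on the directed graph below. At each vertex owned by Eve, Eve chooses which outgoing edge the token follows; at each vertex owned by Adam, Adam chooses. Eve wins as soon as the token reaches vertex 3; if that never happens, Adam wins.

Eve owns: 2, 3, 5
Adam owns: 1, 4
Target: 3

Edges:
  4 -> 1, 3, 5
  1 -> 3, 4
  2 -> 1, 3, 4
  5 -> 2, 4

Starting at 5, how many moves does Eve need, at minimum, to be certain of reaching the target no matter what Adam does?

2

A0 = {3}
A1: add {2} — 2 (Eve) has 2→3.
A2: add {5} — 5 (Eve) has 5→2.
A3 = A2; e.g. 1 (Adam) can still go to 4. Fixed point.
5 enters the attractor at level 2, so Eve can force the target in 2 moves from there.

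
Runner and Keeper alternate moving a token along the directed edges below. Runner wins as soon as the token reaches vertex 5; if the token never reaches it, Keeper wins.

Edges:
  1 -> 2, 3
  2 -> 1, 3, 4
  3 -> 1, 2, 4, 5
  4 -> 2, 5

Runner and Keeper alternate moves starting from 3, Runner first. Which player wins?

Track states (vertex, player-to-move).
A0 = {(5,Runner), (5,Keeper)}
A1: add {(3,Runner), (4,Runner)}.
(3,Runner) ∈ A1 ⇒ Runner forces the target.

Runner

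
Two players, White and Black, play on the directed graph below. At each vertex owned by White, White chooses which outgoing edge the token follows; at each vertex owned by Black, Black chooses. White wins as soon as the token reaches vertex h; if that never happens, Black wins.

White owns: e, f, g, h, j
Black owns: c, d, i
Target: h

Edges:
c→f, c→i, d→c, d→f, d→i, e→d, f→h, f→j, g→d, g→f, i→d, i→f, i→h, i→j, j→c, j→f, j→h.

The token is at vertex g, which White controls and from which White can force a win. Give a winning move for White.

A0 = {h}
A1: add {f, j} — f (White) has f→h; j (White) has j→h.
A2: add {g} — g (White) has g→f.
A3 = A2; e.g. c (Black) can still go to i. Fixed point.
From g, successor f is in the attractor (rank 1); the other successor d is not.

f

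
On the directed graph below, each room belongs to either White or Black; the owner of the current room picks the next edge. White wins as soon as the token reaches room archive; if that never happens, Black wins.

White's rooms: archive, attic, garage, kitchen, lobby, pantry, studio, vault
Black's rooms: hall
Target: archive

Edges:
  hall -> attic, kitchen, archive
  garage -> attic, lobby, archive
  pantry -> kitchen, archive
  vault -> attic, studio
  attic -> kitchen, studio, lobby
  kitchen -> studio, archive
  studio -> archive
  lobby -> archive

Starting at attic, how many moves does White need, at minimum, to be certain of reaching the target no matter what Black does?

A0 = {archive}
A1: add {garage, kitchen, lobby, pantry, studio} — garage (White) has garage→archive; pantry (White) has pantry→archive; kitchen (White) has kitchen→archive; studio (White) has studio→archive; lobby (White) has lobby→archive.
A2: add {attic, vault} — vault (White) has vault→studio; attic (White) has attic→kitchen.
attic enters the attractor at level 2, so White can force the target in 2 moves from there.

2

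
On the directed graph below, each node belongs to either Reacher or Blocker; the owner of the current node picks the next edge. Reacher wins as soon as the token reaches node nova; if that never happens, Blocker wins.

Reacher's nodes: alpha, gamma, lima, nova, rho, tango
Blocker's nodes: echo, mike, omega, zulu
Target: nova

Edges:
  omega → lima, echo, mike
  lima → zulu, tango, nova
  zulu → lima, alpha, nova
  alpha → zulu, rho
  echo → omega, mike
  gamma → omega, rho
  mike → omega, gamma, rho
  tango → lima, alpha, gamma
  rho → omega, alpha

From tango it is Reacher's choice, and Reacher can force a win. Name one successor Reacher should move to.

A0 = {nova}
A1: add {lima} — lima (Reacher) has lima→nova.
A2: add {tango} — tango (Reacher) has tango→lima.
A3 = A2; e.g. omega (Blocker) can still go to echo. Fixed point.
From tango, successor lima is in the attractor (rank 1); the other successors alpha, gamma are not.

lima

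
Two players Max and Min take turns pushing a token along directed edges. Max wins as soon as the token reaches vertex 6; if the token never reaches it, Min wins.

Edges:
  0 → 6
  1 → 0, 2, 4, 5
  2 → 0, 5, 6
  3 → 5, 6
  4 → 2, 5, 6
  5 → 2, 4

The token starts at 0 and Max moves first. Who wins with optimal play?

Max

Track states (vertex, player-to-move).
A0 = {(6,Max), (6,Min)}
A1: add {(0,Max), (0,Min), (2,Max), (3,Max), (4,Max)}.
(0,Max) ∈ A1 ⇒ Max forces the target.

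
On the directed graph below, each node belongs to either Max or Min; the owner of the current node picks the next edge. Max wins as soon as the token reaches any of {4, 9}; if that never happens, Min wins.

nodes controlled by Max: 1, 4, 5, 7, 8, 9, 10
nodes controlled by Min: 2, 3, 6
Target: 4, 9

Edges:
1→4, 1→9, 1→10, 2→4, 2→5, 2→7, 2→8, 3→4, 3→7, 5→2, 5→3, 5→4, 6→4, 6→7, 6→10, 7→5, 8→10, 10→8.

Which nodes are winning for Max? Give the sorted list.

1, 3, 4, 5, 7, 9

A0 = {4, 9}
A1: add {1, 5} — 1 (Max) has 1→4; 5 (Max) has 5→4.
A2: add {7} — 7 (Max) has 7→5.
A3: add {3} — 3 (Min): all of {4, 7} already in.
A4 = A3; e.g. 2 (Min) can still go to 8. Fixed point.
Max's winning region = {1, 3, 4, 5, 7, 9}.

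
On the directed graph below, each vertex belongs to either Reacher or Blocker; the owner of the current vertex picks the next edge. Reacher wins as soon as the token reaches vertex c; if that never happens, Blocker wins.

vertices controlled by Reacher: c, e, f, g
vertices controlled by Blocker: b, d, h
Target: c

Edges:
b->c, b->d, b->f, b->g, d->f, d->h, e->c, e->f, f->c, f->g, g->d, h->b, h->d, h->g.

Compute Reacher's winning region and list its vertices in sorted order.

c, e, f

A0 = {c}
A1: add {e, f} — e (Reacher) has e→c; f (Reacher) has f→c.
A2 = A1; e.g. b (Blocker) can still go to d. Fixed point.
Reacher's winning region = {c, e, f}.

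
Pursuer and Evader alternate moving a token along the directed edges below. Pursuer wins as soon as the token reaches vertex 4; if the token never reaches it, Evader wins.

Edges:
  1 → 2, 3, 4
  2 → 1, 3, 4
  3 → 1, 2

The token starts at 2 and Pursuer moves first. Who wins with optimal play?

Track states (vertex, player-to-move).
A0 = {(4,Pursuer), (4,Evader)}
A1: add {(1,Pursuer), (2,Pursuer)}.
(2,Pursuer) ∈ A1 ⇒ Pursuer forces the target.

Pursuer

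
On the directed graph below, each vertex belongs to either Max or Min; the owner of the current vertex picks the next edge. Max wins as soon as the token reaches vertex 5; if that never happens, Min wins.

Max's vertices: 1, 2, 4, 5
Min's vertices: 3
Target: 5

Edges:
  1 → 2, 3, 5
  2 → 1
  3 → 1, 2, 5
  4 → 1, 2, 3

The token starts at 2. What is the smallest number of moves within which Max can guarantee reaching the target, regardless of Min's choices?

2

A0 = {5}
A1: add {1} — 1 (Max) has 1→5.
A2: add {2, 4} — 2 (Max) has 2→1; 4 (Max) has 4→1.
2 enters the attractor at level 2, so Max can force the target in 2 moves from there.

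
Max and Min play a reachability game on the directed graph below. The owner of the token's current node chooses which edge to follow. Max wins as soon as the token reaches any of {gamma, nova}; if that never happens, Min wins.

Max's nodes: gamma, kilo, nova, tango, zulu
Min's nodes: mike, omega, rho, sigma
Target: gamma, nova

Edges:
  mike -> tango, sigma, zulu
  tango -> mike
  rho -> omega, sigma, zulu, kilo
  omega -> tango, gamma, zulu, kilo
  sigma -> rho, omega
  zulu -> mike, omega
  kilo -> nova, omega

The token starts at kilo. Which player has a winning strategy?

Max

A0 = {gamma, nova}
A1: add {kilo} — kilo (Max) has kilo→nova.
A2 = A1; e.g. mike (Min) can still go to tango. Fixed point.
kilo ∈ A1, so Max can force the target.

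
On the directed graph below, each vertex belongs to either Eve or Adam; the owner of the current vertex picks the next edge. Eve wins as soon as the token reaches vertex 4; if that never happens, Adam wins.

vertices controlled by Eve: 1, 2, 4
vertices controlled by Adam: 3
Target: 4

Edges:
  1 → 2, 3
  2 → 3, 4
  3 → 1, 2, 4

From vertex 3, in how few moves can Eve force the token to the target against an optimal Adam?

3

A0 = {4}
A1: add {2} — 2 (Eve) has 2→4.
A2: add {1} — 1 (Eve) has 1→2.
A3: add {3} — 3 (Adam): all of {1, 2, 4} already in.
A3 = all vertices. Fixed point.
3 enters the attractor at level 3, so Eve can force the target in 3 moves from there.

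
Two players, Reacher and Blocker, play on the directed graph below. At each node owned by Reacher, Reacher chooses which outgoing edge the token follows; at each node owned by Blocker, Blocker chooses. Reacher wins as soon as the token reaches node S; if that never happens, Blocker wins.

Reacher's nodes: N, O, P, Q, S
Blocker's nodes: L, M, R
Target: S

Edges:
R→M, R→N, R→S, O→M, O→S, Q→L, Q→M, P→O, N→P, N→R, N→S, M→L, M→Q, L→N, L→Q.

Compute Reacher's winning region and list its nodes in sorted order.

A0 = {S}
A1: add {N, O} — N (Reacher) has N→S; O (Reacher) has O→S.
A2: add {P} — P (Reacher) has P→O.
A3 = A2; e.g. L (Blocker) can still go to Q. Fixed point.
Reacher's winning region = {N, O, P, S}.

N, O, P, S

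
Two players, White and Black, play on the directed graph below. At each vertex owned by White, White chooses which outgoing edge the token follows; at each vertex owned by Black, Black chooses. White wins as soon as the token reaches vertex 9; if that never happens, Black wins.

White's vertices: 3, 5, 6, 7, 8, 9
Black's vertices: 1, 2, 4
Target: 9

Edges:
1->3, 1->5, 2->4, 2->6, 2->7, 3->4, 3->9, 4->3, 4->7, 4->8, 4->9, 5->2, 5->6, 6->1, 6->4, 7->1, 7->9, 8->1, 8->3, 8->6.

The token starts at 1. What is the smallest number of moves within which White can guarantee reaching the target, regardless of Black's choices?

6

A0 = {9}
A1: add {3, 7} — 3 (White) has 3→9; 7 (White) has 7→9.
A2: add {8} — 8 (White) has 8→3.
A3: add {4} — 4 (Black): all of {3, 7, 8, 9} already in.
A4: add {6} — 6 (White) has 6→4.
A5: add {2, 5} — 2 (Black): all of {4, 6, 7} already in; 5 (White) has 5→6.
A6: add {1} — 1 (Black): all of {3, 5} already in.
A6 = all vertices. Fixed point.
1 enters the attractor at level 6, so White can force the target in 6 moves from there.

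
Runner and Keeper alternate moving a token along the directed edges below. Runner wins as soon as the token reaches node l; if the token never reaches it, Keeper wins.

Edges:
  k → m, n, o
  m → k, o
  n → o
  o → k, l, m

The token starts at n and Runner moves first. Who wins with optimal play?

Keeper

Track states (vertex, player-to-move).
A0 = {(l,Runner), (l,Keeper)}
A1: add {(o,Runner)}.
A2: add {(n,Keeper)}.
A3: add {(k,Runner)}.
A4: add {(m,Keeper)}.
A5 = A4; e.g. (k,Keeper) stays out. (n,Runner) never enters ⇒ Keeper avoids the target.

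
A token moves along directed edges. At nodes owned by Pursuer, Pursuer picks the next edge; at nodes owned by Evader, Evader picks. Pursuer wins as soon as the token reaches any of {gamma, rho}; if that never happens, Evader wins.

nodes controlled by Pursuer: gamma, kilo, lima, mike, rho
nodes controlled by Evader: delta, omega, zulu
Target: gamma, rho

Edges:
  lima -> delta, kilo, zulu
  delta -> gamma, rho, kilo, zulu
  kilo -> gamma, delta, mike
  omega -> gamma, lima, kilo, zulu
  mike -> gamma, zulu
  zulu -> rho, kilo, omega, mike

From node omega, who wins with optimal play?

Evader

A0 = {gamma, rho}
A1: add {kilo, mike} — kilo (Pursuer) has kilo→gamma; mike (Pursuer) has mike→gamma.
A2: add {lima} — lima (Pursuer) has lima→kilo.
A3 = A2; e.g. delta (Evader) can still go to zulu. Fixed point.
omega never enters the attractor, so Evader can avoid the target forever.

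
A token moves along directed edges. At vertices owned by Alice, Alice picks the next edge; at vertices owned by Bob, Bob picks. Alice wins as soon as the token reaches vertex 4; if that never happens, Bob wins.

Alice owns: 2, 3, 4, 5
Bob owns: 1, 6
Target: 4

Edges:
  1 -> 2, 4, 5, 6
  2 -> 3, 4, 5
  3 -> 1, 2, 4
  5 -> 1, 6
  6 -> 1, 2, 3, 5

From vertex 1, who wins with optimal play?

Bob

A0 = {4}
A1: add {2, 3} — 2 (Alice) has 2→4; 3 (Alice) has 3→4.
A2 = A1; e.g. 1 (Bob) can still go to 5. Fixed point.
1 never enters the attractor, so Bob can avoid the target forever.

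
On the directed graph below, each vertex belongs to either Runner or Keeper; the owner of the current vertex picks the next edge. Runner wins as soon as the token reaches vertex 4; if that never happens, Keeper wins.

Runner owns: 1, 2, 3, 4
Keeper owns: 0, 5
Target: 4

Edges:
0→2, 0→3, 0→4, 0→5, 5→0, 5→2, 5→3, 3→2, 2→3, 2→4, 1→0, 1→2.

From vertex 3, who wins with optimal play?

Runner

A0 = {4}
A1: add {2} — 2 (Runner) has 2→4.
A2: add {1, 3} — 1 (Runner) has 1→2; 3 (Runner) has 3→2.
A3 = A2; e.g. 0 (Keeper) can still go to 5. Fixed point.
3 ∈ A2, so Runner can force the target.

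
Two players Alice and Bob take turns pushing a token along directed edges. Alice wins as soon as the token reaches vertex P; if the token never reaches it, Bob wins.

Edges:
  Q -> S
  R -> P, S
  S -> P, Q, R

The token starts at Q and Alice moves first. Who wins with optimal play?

Bob

Track states (vertex, player-to-move).
A0 = {(P,Alice), (P,Bob)}
A1: add {(R,Alice), (S,Alice)}.
A2: add {(Q,Bob), (R,Bob)}.
A3 = A2; e.g. (Q,Alice) stays out. (Q,Alice) never enters ⇒ Bob avoids the target.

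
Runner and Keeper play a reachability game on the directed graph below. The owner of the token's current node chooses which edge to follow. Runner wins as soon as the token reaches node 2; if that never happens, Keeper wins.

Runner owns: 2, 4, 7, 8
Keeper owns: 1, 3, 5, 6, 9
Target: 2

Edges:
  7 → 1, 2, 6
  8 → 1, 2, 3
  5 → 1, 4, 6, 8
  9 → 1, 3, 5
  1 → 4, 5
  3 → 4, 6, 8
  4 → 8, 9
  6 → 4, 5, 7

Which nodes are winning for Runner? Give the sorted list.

2, 4, 7, 8

A0 = {2}
A1: add {7, 8} — 7 (Runner) has 7→2; 8 (Runner) has 8→2.
A2: add {4} — 4 (Runner) has 4→8.
A3 = A2; e.g. 1 (Keeper) can still go to 5. Fixed point.
Runner's winning region = {2, 4, 7, 8}.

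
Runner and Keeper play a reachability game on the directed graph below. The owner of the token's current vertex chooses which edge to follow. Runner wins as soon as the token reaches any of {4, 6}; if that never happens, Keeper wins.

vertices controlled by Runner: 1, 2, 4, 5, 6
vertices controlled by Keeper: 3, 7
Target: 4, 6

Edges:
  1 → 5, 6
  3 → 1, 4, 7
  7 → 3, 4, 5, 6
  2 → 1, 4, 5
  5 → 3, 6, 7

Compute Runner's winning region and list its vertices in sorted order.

A0 = {4, 6}
A1: add {1, 2, 5} — 1 (Runner) has 1→6; 2 (Runner) has 2→4; 5 (Runner) has 5→6.
A2 = A1; e.g. 3 (Keeper) can still go to 7. Fixed point.
Runner's winning region = {1, 2, 4, 5, 6}.

1, 2, 4, 5, 6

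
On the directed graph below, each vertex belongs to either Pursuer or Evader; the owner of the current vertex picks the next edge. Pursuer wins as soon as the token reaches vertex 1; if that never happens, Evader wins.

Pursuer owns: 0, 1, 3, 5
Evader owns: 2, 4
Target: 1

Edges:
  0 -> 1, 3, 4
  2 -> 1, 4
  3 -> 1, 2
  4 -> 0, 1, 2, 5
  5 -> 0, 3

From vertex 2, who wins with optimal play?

A0 = {1}
A1: add {0, 3} — 0 (Pursuer) has 0→1; 3 (Pursuer) has 3→1.
A2: add {5} — 5 (Pursuer) has 5→0.
A3 = A2; e.g. 2 (Evader) can still go to 4. Fixed point.
2 never enters the attractor, so Evader can avoid the target forever.

Evader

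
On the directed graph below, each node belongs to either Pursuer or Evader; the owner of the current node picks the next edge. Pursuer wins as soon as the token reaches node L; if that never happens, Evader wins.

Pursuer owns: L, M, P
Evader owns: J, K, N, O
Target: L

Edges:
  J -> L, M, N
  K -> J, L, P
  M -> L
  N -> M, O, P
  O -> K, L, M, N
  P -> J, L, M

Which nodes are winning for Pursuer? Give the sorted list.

A0 = {L}
A1: add {M, P} — M (Pursuer) has M→L; P (Pursuer) has P→L.
A2 = A1; e.g. J (Evader) can still go to N. Fixed point.
Pursuer's winning region = {L, M, P}.

L, M, P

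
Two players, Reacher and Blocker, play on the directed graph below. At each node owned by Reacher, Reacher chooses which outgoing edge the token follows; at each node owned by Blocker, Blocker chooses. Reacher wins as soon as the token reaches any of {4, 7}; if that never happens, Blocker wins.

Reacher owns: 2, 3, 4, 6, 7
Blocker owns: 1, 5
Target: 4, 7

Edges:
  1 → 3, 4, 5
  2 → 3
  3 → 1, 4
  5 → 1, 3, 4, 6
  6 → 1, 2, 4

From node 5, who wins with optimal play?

A0 = {4, 7}
A1: add {3, 6} — 3 (Reacher) has 3→4; 6 (Reacher) has 6→4.
A2: add {2} — 2 (Reacher) has 2→3.
A3 = A2; e.g. 1 (Blocker) can still go to 5. Fixed point.
5 never enters the attractor, so Blocker can avoid the target forever.

Blocker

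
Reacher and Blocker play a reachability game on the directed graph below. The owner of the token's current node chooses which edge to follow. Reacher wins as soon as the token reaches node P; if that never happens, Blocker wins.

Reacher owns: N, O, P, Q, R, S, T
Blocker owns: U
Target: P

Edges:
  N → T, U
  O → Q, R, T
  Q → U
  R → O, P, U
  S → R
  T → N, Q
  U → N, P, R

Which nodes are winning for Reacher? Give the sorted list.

O, P, R, S

A0 = {P}
A1: add {R} — R (Reacher) has R→P.
A2: add {O, S} — O (Reacher) has O→R; S (Reacher) has S→R.
A3 = A2; e.g. N (Reacher) has no edge into A2. Fixed point.
Reacher's winning region = {O, P, R, S}.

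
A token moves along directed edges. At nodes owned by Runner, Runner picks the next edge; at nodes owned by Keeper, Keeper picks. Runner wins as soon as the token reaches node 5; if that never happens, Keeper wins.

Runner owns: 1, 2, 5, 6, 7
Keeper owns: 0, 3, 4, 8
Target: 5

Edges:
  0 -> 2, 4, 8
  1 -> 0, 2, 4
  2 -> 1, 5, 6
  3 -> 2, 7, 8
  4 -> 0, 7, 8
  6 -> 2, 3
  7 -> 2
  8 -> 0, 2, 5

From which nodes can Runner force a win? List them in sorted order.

1, 2, 5, 6, 7

A0 = {5}
A1: add {2} — 2 (Runner) has 2→5.
A2: add {1, 6, 7} — 1 (Runner) has 1→2; 6 (Runner) has 6→2; 7 (Runner) has 7→2.
A3 = A2; e.g. 0 (Keeper) can still go to 4. Fixed point.
Runner's winning region = {1, 2, 5, 6, 7}.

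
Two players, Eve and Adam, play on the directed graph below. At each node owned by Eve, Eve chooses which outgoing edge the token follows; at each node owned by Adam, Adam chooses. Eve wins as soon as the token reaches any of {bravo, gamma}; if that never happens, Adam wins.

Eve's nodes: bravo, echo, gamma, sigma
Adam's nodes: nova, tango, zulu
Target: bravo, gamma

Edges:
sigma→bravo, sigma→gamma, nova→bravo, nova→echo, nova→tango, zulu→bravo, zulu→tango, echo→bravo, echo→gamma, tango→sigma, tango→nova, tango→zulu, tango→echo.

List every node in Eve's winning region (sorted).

A0 = {bravo, gamma}
A1: add {echo, sigma} — sigma (Eve) has sigma→bravo; echo (Eve) has echo→bravo.
A2 = A1; e.g. nova (Adam) can still go to tango. Fixed point.
Eve's winning region = {bravo, echo, gamma, sigma}.

bravo, echo, gamma, sigma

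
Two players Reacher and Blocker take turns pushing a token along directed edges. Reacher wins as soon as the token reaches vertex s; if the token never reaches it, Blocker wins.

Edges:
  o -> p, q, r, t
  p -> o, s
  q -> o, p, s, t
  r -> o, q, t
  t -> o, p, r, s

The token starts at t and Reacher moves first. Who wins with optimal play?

Reacher

Track states (vertex, player-to-move).
A0 = {(s,Reacher), (s,Blocker)}
A1: add {(p,Reacher), (q,Reacher), (t,Reacher)}.
(t,Reacher) ∈ A1 ⇒ Reacher forces the target.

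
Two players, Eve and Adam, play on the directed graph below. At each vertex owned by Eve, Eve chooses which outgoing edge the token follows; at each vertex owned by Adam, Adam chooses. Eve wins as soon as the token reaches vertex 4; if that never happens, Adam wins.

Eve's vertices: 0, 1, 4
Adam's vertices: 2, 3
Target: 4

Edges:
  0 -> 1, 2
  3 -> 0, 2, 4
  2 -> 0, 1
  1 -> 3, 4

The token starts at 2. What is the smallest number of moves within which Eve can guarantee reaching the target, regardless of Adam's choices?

A0 = {4}
A1: add {1} — 1 (Eve) has 1→4.
A2: add {0} — 0 (Eve) has 0→1.
A3: add {2} — 2 (Adam): all of {0, 1} already in.
2 enters the attractor at level 3, so Eve can force the target in 3 moves from there.

3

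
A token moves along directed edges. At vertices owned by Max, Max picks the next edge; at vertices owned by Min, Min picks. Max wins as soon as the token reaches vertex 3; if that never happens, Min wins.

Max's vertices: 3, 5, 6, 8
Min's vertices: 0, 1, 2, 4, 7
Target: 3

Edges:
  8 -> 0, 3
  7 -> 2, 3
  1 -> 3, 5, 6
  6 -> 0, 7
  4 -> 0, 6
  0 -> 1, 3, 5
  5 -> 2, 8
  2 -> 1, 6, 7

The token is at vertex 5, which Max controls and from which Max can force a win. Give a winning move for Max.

8

A0 = {3}
A1: add {8} — 8 (Max) has 8→3.
A2: add {5} — 5 (Max) has 5→8.
A3 = A2; e.g. 0 (Min) can still go to 1. Fixed point.
From 5, successor 8 is in the attractor (rank 1); the other successor 2 is not.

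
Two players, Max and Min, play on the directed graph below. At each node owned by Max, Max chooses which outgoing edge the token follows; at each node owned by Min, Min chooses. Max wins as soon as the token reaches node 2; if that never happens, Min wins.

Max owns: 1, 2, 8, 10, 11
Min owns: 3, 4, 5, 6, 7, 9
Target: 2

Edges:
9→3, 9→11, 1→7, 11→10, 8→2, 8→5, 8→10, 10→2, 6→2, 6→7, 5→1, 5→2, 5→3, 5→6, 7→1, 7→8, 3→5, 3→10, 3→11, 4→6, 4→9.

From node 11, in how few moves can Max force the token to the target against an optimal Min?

A0 = {2}
A1: add {8, 10} — 8 (Max) has 8→2; 10 (Max) has 10→2.
A2: add {11} — 11 (Max) has 11→10.
A3 = A2; e.g. 1 (Max) has no edge into A2. Fixed point.
11 enters the attractor at level 2, so Max can force the target in 2 moves from there.

2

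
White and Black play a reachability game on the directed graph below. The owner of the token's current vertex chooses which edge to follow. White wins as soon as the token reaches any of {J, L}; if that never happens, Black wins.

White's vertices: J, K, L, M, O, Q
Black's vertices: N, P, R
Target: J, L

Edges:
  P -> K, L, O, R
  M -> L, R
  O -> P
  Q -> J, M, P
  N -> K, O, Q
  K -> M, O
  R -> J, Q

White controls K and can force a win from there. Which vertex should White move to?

A0 = {J, L}
A1: add {M, Q} — M (White) has M→L; Q (White) has Q→J.
A2: add {K, R} — K (White) has K→M; R (Black): all of {J, Q} already in.
A3 = A2; e.g. N (Black) can still go to O. Fixed point.
From K, successor M is in the attractor (rank 1); the other successor O is not.

M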